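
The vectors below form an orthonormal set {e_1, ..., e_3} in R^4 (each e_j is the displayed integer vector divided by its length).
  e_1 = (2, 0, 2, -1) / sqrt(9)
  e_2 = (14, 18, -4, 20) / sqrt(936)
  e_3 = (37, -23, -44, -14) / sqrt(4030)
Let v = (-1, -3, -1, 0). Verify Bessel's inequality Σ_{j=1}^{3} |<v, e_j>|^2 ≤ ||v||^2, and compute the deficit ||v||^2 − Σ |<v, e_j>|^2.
Σ |<v, e_j>|^2 = 1176/155; ||v||^2 = 11; deficit = 529/155

Write each e_j = u_j / sqrt(<u_j, u_j>) where u_j is the displayed integer vector. Then <v, e_j> = <v, u_j> / sqrt(<u_j, u_j>), so |<v, e_j>|^2 = <v, u_j>^2 / <u_j, u_j>.
Coefficients: <v, e_1> = -4/sqrt(9), <v, e_2> = -64/sqrt(936), <v, e_3> = 76/sqrt(4030).
Square and sum: Σ |<v, e_j>|^2 = 1176/155.
Compute ||v||^2 = v·v = 11.
Deficit = 11 − 1176/155 = 529/155 ≥ 0, confirming Bessel's inequality. (The deficit equals ||v − Σ <v,e_j> e_j||^2, the squared distance from v to span{e_j}.)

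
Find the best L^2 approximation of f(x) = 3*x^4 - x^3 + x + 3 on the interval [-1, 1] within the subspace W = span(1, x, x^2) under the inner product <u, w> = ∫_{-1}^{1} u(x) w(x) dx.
g(x) = 18*x^2/7 + 2*x/5 + 96/35

The best approximation g ∈ W is the orthogonal projection of f onto W. Writing g = a_0 + a_1 x + a_2 x^2, the coefficients solve the normal equations G · a = b where
  G_{ij} = <φ_i, φ_j> and b_i = <f, φ_i>, with φ_0 = 1, φ_1 = x, φ_2 = x^2.
G =
  [2, 0, 2/3]
  [0, 2/3, 0]
  [2/3, 0, 2/5],
b = (36/5, 4/15, 20/7).
Solving gives a_0 = 96/35, a_1 = 2/5, a_2 = 18/7, so
  g(x) = 18*x^2/7 + 2*x/5 + 96/35.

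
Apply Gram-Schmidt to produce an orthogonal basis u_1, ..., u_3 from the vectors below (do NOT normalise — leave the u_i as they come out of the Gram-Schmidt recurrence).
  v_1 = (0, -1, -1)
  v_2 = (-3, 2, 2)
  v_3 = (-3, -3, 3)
Orthogonal basis:
  u_1 = (0, -1, -1)
  u_2 = (-3, 0, 0)
  u_3 = (0, -3, 3)

Apply the Gram-Schmidt recurrence
  u_1 = v_1
  u_i = v_i − Σ_{j<i} ((v_i · u_j) / (u_j · u_j)) · u_j.

Step by step this gives:
  u_1 = (0, -1, -1)
  u_2 = (-3, 0, 0)
  u_3 = (0, -3, 3)

Orthogonality check:
  u_2 · u_1 = 0 (should be 0)
  u_3 · u_1 = 0 (should be 0)
  u_3 · u_2 = 0 (should be 0)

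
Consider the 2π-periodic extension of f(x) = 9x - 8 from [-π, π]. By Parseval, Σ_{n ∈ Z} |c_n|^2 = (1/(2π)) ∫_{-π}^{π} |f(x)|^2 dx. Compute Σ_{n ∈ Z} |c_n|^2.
Σ |c_n|^2 = 27π^2 + 64

Expand and integrate term by term over [-π, π]:
  ∫ (9x)^2 dx = 81·(2π^3/3); ∫ 2·9·(-8)·x dx = 0 (odd integrand); ∫ (-8)^2 dx = 64·2π.
So (1/(2π)) ∫_{-π}^{π} (9x - 8)^2 dx = 81π^2/3 + 64 = 27π^2 + 64.
Parseval ⇒ Σ |c_n|^2 = 27π^2 + 64.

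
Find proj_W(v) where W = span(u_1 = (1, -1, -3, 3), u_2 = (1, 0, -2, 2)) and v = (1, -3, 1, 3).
proj_W(v) = (-5/11, -25/11, -15/11, 15/11)

Set up U = [u_1 | ... | u_2] ∈ R^(4×2). The projector onto W = col(U) is P = U (U^T U)^(-1) U^T.
Compute U^T U =
  [20, 13]
  [13, 9],
and U^T v = (10, 5).
Solve U^T U · c = U^T v for the coefficients: c = (25/11, -30/11). The projection is proj_W(v) = U c.
Check: (v - proj_W(v)) · u_1 = 0  (should be 0).
Check: (v - proj_W(v)) · u_2 = 0  (should be 0).
Result: proj_W(v) = (-5/11, -25/11, -15/11, 15/11).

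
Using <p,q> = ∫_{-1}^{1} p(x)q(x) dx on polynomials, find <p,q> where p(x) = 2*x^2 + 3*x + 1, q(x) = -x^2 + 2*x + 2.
<p,q> = 46/5

Expand the product: p(x)·q(x) = -2*x^4 + x^3 + 9*x^2 + 8*x + 2.
∫_{-1}^{1} of each monomial x^k gives [2/(k+1) if k even, 0 if k odd]. Integrating term-by-term (or equivalently evaluating the antiderivative F(x) = -2*x^5/5 + x^4/4 + 3*x^3 + 4*x^2 + 2*x at the endpoints):
  F(1) − F(−1) = 177/20 − (-7/20) = 46/5.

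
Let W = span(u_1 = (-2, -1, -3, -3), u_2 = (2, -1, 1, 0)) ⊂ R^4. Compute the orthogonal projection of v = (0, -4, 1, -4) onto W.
proj_W(v) = (5/3, -301/102, -131/102, -54/17)

Set up U = [u_1 | ... | u_2] ∈ R^(4×2). The projector onto W = col(U) is P = U (U^T U)^(-1) U^T.
Compute U^T U =
  [23, -6]
  [-6, 6],
and U^T v = (13, 5).
Solve U^T U · c = U^T v for the coefficients: c = (18/17, 193/102). The projection is proj_W(v) = U c.
Check: (v - proj_W(v)) · u_1 = 0  (should be 0).
Check: (v - proj_W(v)) · u_2 = 0  (should be 0).
Result: proj_W(v) = (5/3, -301/102, -131/102, -54/17).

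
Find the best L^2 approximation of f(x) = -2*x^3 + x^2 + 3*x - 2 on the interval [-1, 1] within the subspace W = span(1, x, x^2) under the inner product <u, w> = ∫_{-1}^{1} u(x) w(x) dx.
g(x) = x^2 + 9*x/5 - 2

The best approximation g ∈ W is the orthogonal projection of f onto W. Writing g = a_0 + a_1 x + a_2 x^2, the coefficients solve the normal equations G · a = b where
  G_{ij} = <φ_i, φ_j> and b_i = <f, φ_i>, with φ_0 = 1, φ_1 = x, φ_2 = x^2.
G =
  [2, 0, 2/3]
  [0, 2/3, 0]
  [2/3, 0, 2/5],
b = (-10/3, 6/5, -14/15).
Solving gives a_0 = -2, a_1 = 9/5, a_2 = 1, so
  g(x) = x^2 + 9*x/5 - 2.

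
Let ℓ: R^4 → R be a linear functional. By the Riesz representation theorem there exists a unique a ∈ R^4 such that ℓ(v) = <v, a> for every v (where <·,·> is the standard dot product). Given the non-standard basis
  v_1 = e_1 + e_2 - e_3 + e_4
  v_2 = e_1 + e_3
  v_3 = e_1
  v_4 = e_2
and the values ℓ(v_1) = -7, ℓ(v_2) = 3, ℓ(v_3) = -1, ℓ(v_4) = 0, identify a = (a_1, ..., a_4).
a = (-1, 0, 4, -2)

Write a = (a_1, ..., a_4) in the standard basis. For each basis vector v_i, ℓ(v_i) = <v_i, a> is a linear equation in the a_j's. Collect the n equations into a matrix system V a = ℓ, where row i of V is v_i (expressed in the standard basis). Since V is invertible (lower-triangular with 1s on the diagonal, up to permutation), solve by back-substitution:
  V =
[[1, 1, -1, 1],
 [1, 0, 1, 0],
 [1, 0, 0, 0],
 [0, 1, 0, 0]]
  V a = (-7, 3, -1, 0)
Solving gives a = (-1, 0, 4, -2).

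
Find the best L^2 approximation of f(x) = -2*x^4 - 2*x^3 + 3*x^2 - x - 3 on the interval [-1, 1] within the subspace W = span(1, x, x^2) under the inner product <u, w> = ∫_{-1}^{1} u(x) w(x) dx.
g(x) = 9*x^2/7 - 11*x/5 - 99/35

The best approximation g ∈ W is the orthogonal projection of f onto W. Writing g = a_0 + a_1 x + a_2 x^2, the coefficients solve the normal equations G · a = b where
  G_{ij} = <φ_i, φ_j> and b_i = <f, φ_i>, with φ_0 = 1, φ_1 = x, φ_2 = x^2.
G =
  [2, 0, 2/3]
  [0, 2/3, 0]
  [2/3, 0, 2/5],
b = (-24/5, -22/15, -48/35).
Solving gives a_0 = -99/35, a_1 = -11/5, a_2 = 9/7, so
  g(x) = 9*x^2/7 - 11*x/5 - 99/35.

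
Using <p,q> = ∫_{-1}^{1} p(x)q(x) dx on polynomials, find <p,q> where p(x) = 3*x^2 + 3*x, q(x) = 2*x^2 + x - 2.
<p,q> = 2/5

Expand the product: p(x)·q(x) = 6*x^4 + 9*x^3 - 3*x^2 - 6*x.
∫_{-1}^{1} of each monomial x^k gives [2/(k+1) if k even, 0 if k odd]. Integrating term-by-term (or equivalently evaluating the antiderivative F(x) = 6*x^5/5 + 9*x^4/4 - x^3 - 3*x^2 at the endpoints):
  F(1) − F(−1) = -11/20 − (-19/20) = 2/5.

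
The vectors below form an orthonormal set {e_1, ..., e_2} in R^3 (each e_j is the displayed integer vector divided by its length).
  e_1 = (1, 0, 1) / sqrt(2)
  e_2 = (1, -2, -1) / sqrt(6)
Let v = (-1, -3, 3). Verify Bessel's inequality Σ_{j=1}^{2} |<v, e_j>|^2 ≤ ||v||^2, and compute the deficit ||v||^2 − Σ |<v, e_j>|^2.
Σ |<v, e_j>|^2 = 8/3; ||v||^2 = 19; deficit = 49/3

Write each e_j = u_j / sqrt(<u_j, u_j>) where u_j is the displayed integer vector. Then <v, e_j> = <v, u_j> / sqrt(<u_j, u_j>), so |<v, e_j>|^2 = <v, u_j>^2 / <u_j, u_j>.
Coefficients: <v, e_1> = 2/sqrt(2), <v, e_2> = 2/sqrt(6).
Square and sum: Σ |<v, e_j>|^2 = 8/3.
Compute ||v||^2 = v·v = 19.
Deficit = 19 − 8/3 = 49/3 ≥ 0, confirming Bessel's inequality. (The deficit equals ||v − Σ <v,e_j> e_j||^2, the squared distance from v to span{e_j}.)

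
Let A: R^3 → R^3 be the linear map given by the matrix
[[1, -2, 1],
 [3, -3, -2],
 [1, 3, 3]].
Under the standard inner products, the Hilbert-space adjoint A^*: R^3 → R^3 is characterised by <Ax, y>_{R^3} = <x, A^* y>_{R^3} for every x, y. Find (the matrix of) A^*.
A^* = A^T =
[[1, 3, 1],
 [-2, -3, 3],
 [1, -2, 3]]

For real matrices with standard dot products, the defining identity <Ax, y> = <x, A^* y> gives (Ax)^T y = x^T (A^*) y, i.e. x^T A^T y = x^T (A^*) y. Since this holds for all x, y, we must have A^* = A^T. Therefore
A^* =
[[1, 3, 1],
 [-2, -3, 3],
 [1, -2, 3]].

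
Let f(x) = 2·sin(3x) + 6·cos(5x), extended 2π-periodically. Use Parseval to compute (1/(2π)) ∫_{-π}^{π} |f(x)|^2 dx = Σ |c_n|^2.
Σ |c_n|^2 = 20

Expand |f|^2 and use orthogonality of {sin(nx), cos(mx)} on [-π, π]:
  ∫_{-π}^{π} sin(nx)^2 dx = π, ∫ cos(mx)^2 dx = π, and cross terms integrate to 0.
So ∫_{-π}^{π} f(x)^2 dx = 2^2 · π + 6^2 · π = (4 + 36)π.
Divide by 2π: (4 + 36)/2 = 20.
By Parseval, this equals Σ |c_n|^2.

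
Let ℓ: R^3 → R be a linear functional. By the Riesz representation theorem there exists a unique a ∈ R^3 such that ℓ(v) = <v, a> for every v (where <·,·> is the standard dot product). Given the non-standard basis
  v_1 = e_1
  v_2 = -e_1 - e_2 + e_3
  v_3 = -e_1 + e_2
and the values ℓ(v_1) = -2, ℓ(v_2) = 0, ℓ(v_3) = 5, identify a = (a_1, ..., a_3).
a = (-2, 3, 1)

Write a = (a_1, ..., a_3) in the standard basis. For each basis vector v_i, ℓ(v_i) = <v_i, a> is a linear equation in the a_j's. Collect the n equations into a matrix system V a = ℓ, where row i of V is v_i (expressed in the standard basis). Since V is invertible (lower-triangular with 1s on the diagonal, up to permutation), solve by back-substitution:
  V =
[[1, 0, 0],
 [-1, -1, 1],
 [-1, 1, 0]]
  V a = (-2, 0, 5)
Solving gives a = (-2, 3, 1).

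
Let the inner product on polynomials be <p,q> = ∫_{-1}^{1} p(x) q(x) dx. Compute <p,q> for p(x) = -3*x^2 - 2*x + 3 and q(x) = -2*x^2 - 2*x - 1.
<p,q> = -44/15

Expand the product: p(x)·q(x) = 6*x^4 + 10*x^3 + x^2 - 4*x - 3.
∫_{-1}^{1} of each monomial x^k gives [2/(k+1) if k even, 0 if k odd]. Integrating term-by-term (or equivalently evaluating the antiderivative F(x) = 6*x^5/5 + 5*x^4/2 + x^3/3 - 2*x^2 - 3*x at the endpoints):
  F(1) − F(−1) = -29/30 − (59/30) = -44/15.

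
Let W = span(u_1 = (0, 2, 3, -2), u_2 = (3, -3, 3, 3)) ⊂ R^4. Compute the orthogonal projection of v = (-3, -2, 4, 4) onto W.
proj_W(v) = (119/67, -105/67, 140/67, 105/67)

Set up U = [u_1 | ... | u_2] ∈ R^(4×2). The projector onto W = col(U) is P = U (U^T U)^(-1) U^T.
Compute U^T U =
  [17, -3]
  [-3, 36],
and U^T v = (0, 21).
Solve U^T U · c = U^T v for the coefficients: c = (7/67, 119/201). The projection is proj_W(v) = U c.
Check: (v - proj_W(v)) · u_1 = 0  (should be 0).
Check: (v - proj_W(v)) · u_2 = 0  (should be 0).
Result: proj_W(v) = (119/67, -105/67, 140/67, 105/67).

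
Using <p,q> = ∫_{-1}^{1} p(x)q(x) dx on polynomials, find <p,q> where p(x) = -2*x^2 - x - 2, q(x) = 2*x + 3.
<p,q> = -52/3

Expand the product: p(x)·q(x) = -4*x^3 - 8*x^2 - 7*x - 6.
∫_{-1}^{1} of each monomial x^k gives [2/(k+1) if k even, 0 if k odd]. Integrating term-by-term (or equivalently evaluating the antiderivative F(x) = -x^4 - 8*x^3/3 - 7*x^2/2 - 6*x at the endpoints):
  F(1) − F(−1) = -79/6 − (25/6) = -52/3.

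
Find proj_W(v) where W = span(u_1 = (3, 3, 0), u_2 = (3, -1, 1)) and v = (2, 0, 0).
proj_W(v) = (17/9, 1/9, 4/9)

Set up U = [u_1 | ... | u_2] ∈ R^(3×2). The projector onto W = col(U) is P = U (U^T U)^(-1) U^T.
Compute U^T U =
  [18, 6]
  [6, 11],
and U^T v = (6, 6).
Solve U^T U · c = U^T v for the coefficients: c = (5/27, 4/9). The projection is proj_W(v) = U c.
Check: (v - proj_W(v)) · u_1 = 0  (should be 0).
Check: (v - proj_W(v)) · u_2 = 0  (should be 0).
Result: proj_W(v) = (17/9, 1/9, 4/9).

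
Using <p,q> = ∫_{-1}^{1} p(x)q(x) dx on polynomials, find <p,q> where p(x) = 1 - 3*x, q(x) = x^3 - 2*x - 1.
<p,q> = 4/5

Expand the product: p(x)·q(x) = -3*x^4 + x^3 + 6*x^2 + x - 1.
∫_{-1}^{1} of each monomial x^k gives [2/(k+1) if k even, 0 if k odd]. Integrating term-by-term (or equivalently evaluating the antiderivative F(x) = -3*x^5/5 + x^4/4 + 2*x^3 + x^2/2 - x at the endpoints):
  F(1) − F(−1) = 23/20 − (7/20) = 4/5.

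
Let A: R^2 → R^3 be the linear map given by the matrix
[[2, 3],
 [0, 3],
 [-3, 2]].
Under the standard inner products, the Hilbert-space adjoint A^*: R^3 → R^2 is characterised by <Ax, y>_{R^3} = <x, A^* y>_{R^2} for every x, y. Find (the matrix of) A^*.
A^* = A^T =
[[2, 0, -3],
 [3, 3, 2]]

For real matrices with standard dot products, the defining identity <Ax, y> = <x, A^* y> gives (Ax)^T y = x^T (A^*) y, i.e. x^T A^T y = x^T (A^*) y. Since this holds for all x, y, we must have A^* = A^T. Therefore
A^* =
[[2, 0, -3],
 [3, 3, 2]].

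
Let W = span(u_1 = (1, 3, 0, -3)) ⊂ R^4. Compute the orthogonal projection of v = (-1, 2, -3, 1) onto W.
proj_W(v) = (2/19, 6/19, 0, -6/19)

Set up U = [u_1 | ... | u_1] ∈ R^(4×1). The projector onto W = col(U) is P = U (U^T U)^(-1) U^T.
Compute U^T U =
  [19],
and U^T v = (2).
Solve U^T U · c = U^T v for the coefficients: c = (2/19). The projection is proj_W(v) = U c.
Check: (v - proj_W(v)) · u_1 = 0  (should be 0).
Result: proj_W(v) = (2/19, 6/19, 0, -6/19).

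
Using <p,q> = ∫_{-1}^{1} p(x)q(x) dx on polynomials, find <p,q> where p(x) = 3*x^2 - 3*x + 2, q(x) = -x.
<p,q> = 2

Expand the product: p(x)·q(x) = -3*x^3 + 3*x^2 - 2*x.
∫_{-1}^{1} of each monomial x^k gives [2/(k+1) if k even, 0 if k odd]. Integrating term-by-term (or equivalently evaluating the antiderivative F(x) = -3*x^4/4 + x^3 - x^2 at the endpoints):
  F(1) − F(−1) = -3/4 − (-11/4) = 2.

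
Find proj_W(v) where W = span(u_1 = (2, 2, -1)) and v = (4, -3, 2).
proj_W(v) = (0, 0, 0)

Set up U = [u_1 | ... | u_1] ∈ R^(3×1). The projector onto W = col(U) is P = U (U^T U)^(-1) U^T.
Compute U^T U =
  [9],
and U^T v = (0).
Solve U^T U · c = U^T v for the coefficients: c = (0). The projection is proj_W(v) = U c.
Check: (v - proj_W(v)) · u_1 = 0  (should be 0).
Result: proj_W(v) = (0, 0, 0).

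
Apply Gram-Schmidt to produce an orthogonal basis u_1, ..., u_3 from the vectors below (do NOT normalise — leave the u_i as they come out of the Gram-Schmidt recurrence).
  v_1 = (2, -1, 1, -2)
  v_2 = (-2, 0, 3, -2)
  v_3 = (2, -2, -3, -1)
Orthogonal basis:
  u_1 = (2, -1, 1, -2)
  u_2 = (-13/5, 3/10, 27/10, -7/5)
  u_3 = (-164/161, -204/161, -226/161, -25/23)

Apply the Gram-Schmidt recurrence
  u_1 = v_1
  u_i = v_i − Σ_{j<i} ((v_i · u_j) / (u_j · u_j)) · u_j.

Step by step this gives:
  u_1 = (2, -1, 1, -2)
  u_2 = (-13/5, 3/10, 27/10, -7/5)
  u_3 = (-164/161, -204/161, -226/161, -25/23)

Orthogonality check:
  u_2 · u_1 = 0 (should be 0)
  u_3 · u_1 = 0 (should be 0)
  u_3 · u_2 = 0 (should be 0)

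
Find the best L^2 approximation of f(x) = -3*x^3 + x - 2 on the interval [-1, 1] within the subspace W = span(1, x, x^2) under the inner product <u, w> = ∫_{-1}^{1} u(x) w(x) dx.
g(x) = -4*x/5 - 2

The best approximation g ∈ W is the orthogonal projection of f onto W. Writing g = a_0 + a_1 x + a_2 x^2, the coefficients solve the normal equations G · a = b where
  G_{ij} = <φ_i, φ_j> and b_i = <f, φ_i>, with φ_0 = 1, φ_1 = x, φ_2 = x^2.
G =
  [2, 0, 2/3]
  [0, 2/3, 0]
  [2/3, 0, 2/5],
b = (-4, -8/15, -4/3).
Solving gives a_0 = -2, a_1 = -4/5, a_2 = 0, so
  g(x) = -4*x/5 - 2.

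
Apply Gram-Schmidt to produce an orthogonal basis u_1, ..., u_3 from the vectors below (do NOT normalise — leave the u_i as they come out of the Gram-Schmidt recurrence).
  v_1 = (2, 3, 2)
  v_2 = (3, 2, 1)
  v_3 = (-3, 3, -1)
Orthogonal basis:
  u_1 = (2, 3, 2)
  u_2 = (23/17, -8/17, -11/17)
  u_3 = (-10/21, 40/21, -50/21)

Apply the Gram-Schmidt recurrence
  u_1 = v_1
  u_i = v_i − Σ_{j<i} ((v_i · u_j) / (u_j · u_j)) · u_j.

Step by step this gives:
  u_1 = (2, 3, 2)
  u_2 = (23/17, -8/17, -11/17)
  u_3 = (-10/21, 40/21, -50/21)

Orthogonality check:
  u_2 · u_1 = 0 (should be 0)
  u_3 · u_1 = 0 (should be 0)
  u_3 · u_2 = 0 (should be 0)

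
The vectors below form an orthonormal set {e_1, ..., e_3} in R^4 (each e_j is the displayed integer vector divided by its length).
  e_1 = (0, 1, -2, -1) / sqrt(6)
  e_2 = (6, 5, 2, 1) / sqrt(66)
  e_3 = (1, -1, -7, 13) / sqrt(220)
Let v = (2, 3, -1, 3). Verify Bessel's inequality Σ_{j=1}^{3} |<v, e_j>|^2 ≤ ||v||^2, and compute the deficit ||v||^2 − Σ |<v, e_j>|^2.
Σ |<v, e_j>|^2 = 87/4; ||v||^2 = 23; deficit = 5/4

Write each e_j = u_j / sqrt(<u_j, u_j>) where u_j is the displayed integer vector. Then <v, e_j> = <v, u_j> / sqrt(<u_j, u_j>), so |<v, e_j>|^2 = <v, u_j>^2 / <u_j, u_j>.
Coefficients: <v, e_1> = 2/sqrt(6), <v, e_2> = 28/sqrt(66), <v, e_3> = 45/sqrt(220).
Square and sum: Σ |<v, e_j>|^2 = 87/4.
Compute ||v||^2 = v·v = 23.
Deficit = 23 − 87/4 = 5/4 ≥ 0, confirming Bessel's inequality. (The deficit equals ||v − Σ <v,e_j> e_j||^2, the squared distance from v to span{e_j}.)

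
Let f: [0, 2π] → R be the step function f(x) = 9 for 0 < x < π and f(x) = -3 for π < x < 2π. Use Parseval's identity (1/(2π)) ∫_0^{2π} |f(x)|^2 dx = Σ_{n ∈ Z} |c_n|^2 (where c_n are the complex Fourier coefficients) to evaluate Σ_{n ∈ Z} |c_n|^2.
Σ |c_n|^2 = 45

Parseval equates the L^2 energy of f (normalised by 1/(2π)) with the ℓ^2 sum of its Fourier coefficients: (1/(2π)) ∫_0^{2π} |f|^2 = Σ |c_n|^2.
Compute the left side: (1/(2π)) [∫_0^π 9^2 dx + ∫_π^{2π} (-3)^2 dx] = (1/(2π)) · (81π + 9π) = (81 + 9)/2 = 45.
So Σ_{n ∈ Z} |c_n|^2 = 45.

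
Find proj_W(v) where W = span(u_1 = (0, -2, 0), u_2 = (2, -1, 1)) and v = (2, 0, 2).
proj_W(v) = (12/5, 0, 6/5)

Set up U = [u_1 | ... | u_2] ∈ R^(3×2). The projector onto W = col(U) is P = U (U^T U)^(-1) U^T.
Compute U^T U =
  [4, 2]
  [2, 6],
and U^T v = (0, 6).
Solve U^T U · c = U^T v for the coefficients: c = (-3/5, 6/5). The projection is proj_W(v) = U c.
Check: (v - proj_W(v)) · u_1 = 0  (should be 0).
Check: (v - proj_W(v)) · u_2 = 0  (should be 0).
Result: proj_W(v) = (12/5, 0, 6/5).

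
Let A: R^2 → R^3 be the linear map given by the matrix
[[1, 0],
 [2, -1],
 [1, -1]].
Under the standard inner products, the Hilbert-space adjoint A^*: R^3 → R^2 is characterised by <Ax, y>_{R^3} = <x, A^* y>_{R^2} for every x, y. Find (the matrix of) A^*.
A^* = A^T =
[[1, 2, 1],
 [0, -1, -1]]

For real matrices with standard dot products, the defining identity <Ax, y> = <x, A^* y> gives (Ax)^T y = x^T (A^*) y, i.e. x^T A^T y = x^T (A^*) y. Since this holds for all x, y, we must have A^* = A^T. Therefore
A^* =
[[1, 2, 1],
 [0, -1, -1]].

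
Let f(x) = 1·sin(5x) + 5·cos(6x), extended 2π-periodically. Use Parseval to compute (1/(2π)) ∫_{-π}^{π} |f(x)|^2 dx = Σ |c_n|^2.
Σ |c_n|^2 = 13

Expand |f|^2 and use orthogonality of {sin(nx), cos(mx)} on [-π, π]:
  ∫_{-π}^{π} sin(nx)^2 dx = π, ∫ cos(mx)^2 dx = π, and cross terms integrate to 0.
So ∫_{-π}^{π} f(x)^2 dx = 1^2 · π + 5^2 · π = (1 + 25)π.
Divide by 2π: (1 + 25)/2 = 13.
By Parseval, this equals Σ |c_n|^2.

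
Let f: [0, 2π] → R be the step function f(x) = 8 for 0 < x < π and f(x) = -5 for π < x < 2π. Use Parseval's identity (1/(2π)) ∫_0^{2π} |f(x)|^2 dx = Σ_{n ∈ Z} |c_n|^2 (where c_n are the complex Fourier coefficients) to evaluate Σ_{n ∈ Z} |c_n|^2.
Σ |c_n|^2 = 89/2

Parseval equates the L^2 energy of f (normalised by 1/(2π)) with the ℓ^2 sum of its Fourier coefficients: (1/(2π)) ∫_0^{2π} |f|^2 = Σ |c_n|^2.
Compute the left side: (1/(2π)) [∫_0^π 8^2 dx + ∫_π^{2π} (-5)^2 dx] = (1/(2π)) · (64π + 25π) = (64 + 25)/2 = 89/2.
So Σ_{n ∈ Z} |c_n|^2 = 89/2.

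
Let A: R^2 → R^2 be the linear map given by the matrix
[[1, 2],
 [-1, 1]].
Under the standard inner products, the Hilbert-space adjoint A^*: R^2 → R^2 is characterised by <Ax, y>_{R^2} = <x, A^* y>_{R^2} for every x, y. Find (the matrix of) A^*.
A^* = A^T =
[[1, -1],
 [2, 1]]

For real matrices with standard dot products, the defining identity <Ax, y> = <x, A^* y> gives (Ax)^T y = x^T (A^*) y, i.e. x^T A^T y = x^T (A^*) y. Since this holds for all x, y, we must have A^* = A^T. Therefore
A^* =
[[1, -1],
 [2, 1]].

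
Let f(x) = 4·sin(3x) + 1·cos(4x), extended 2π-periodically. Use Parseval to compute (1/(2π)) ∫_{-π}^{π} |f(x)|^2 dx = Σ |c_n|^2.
Σ |c_n|^2 = 17/2

Expand |f|^2 and use orthogonality of {sin(nx), cos(mx)} on [-π, π]:
  ∫_{-π}^{π} sin(nx)^2 dx = π, ∫ cos(mx)^2 dx = π, and cross terms integrate to 0.
So ∫_{-π}^{π} f(x)^2 dx = 4^2 · π + 1^2 · π = (16 + 1)π.
Divide by 2π: (16 + 1)/2 = 17/2.
By Parseval, this equals Σ |c_n|^2.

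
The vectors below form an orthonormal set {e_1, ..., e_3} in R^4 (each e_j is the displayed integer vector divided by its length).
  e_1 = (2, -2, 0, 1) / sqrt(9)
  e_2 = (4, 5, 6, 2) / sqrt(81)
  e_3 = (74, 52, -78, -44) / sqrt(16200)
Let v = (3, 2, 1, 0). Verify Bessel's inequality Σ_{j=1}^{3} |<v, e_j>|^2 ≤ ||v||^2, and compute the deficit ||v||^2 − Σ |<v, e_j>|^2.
Σ |<v, e_j>|^2 = 348/25; ||v||^2 = 14; deficit = 2/25

Write each e_j = u_j / sqrt(<u_j, u_j>) where u_j is the displayed integer vector. Then <v, e_j> = <v, u_j> / sqrt(<u_j, u_j>), so |<v, e_j>|^2 = <v, u_j>^2 / <u_j, u_j>.
Coefficients: <v, e_1> = 2/sqrt(9), <v, e_2> = 28/sqrt(81), <v, e_3> = 248/sqrt(16200).
Square and sum: Σ |<v, e_j>|^2 = 348/25.
Compute ||v||^2 = v·v = 14.
Deficit = 14 − 348/25 = 2/25 ≥ 0, confirming Bessel's inequality. (The deficit equals ||v − Σ <v,e_j> e_j||^2, the squared distance from v to span{e_j}.)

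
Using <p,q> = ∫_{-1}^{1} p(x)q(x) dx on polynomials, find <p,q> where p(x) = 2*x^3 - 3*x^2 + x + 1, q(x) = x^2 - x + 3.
<p,q> = -2

Expand the product: p(x)·q(x) = 2*x^5 - 5*x^4 + 10*x^3 - 9*x^2 + 2*x + 3.
∫_{-1}^{1} of each monomial x^k gives [2/(k+1) if k even, 0 if k odd]. Integrating term-by-term (or equivalently evaluating the antiderivative F(x) = x^6/3 - x^5 + 5*x^4/2 - 3*x^3 + x^2 + 3*x at the endpoints):
  F(1) − F(−1) = 17/6 − (29/6) = -2.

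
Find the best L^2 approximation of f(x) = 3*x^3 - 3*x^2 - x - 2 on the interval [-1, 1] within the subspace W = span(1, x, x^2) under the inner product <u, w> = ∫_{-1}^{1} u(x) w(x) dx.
g(x) = -3*x^2 + 4*x/5 - 2

The best approximation g ∈ W is the orthogonal projection of f onto W. Writing g = a_0 + a_1 x + a_2 x^2, the coefficients solve the normal equations G · a = b where
  G_{ij} = <φ_i, φ_j> and b_i = <f, φ_i>, with φ_0 = 1, φ_1 = x, φ_2 = x^2.
G =
  [2, 0, 2/3]
  [0, 2/3, 0]
  [2/3, 0, 2/5],
b = (-6, 8/15, -38/15).
Solving gives a_0 = -2, a_1 = 4/5, a_2 = -3, so
  g(x) = -3*x^2 + 4*x/5 - 2.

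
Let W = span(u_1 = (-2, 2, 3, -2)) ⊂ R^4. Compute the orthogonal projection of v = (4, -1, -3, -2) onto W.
proj_W(v) = (10/7, -10/7, -15/7, 10/7)

Set up U = [u_1 | ... | u_1] ∈ R^(4×1). The projector onto W = col(U) is P = U (U^T U)^(-1) U^T.
Compute U^T U =
  [21],
and U^T v = (-15).
Solve U^T U · c = U^T v for the coefficients: c = (-5/7). The projection is proj_W(v) = U c.
Check: (v - proj_W(v)) · u_1 = 0  (should be 0).
Result: proj_W(v) = (10/7, -10/7, -15/7, 10/7).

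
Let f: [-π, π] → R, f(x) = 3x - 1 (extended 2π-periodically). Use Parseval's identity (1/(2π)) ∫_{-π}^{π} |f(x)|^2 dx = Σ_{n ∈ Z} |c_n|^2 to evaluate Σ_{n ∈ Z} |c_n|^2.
Σ |c_n|^2 = 3π^2 + 1

Expand and integrate term by term over [-π, π]:
  ∫ (3x)^2 dx = 9·(2π^3/3); ∫ 2·3·(-1)·x dx = 0 (odd integrand); ∫ (-1)^2 dx = 1·2π.
So (1/(2π)) ∫_{-π}^{π} (3x - 1)^2 dx = 9π^2/3 + 1 = 3π^2 + 1.
Parseval ⇒ Σ |c_n|^2 = 3π^2 + 1.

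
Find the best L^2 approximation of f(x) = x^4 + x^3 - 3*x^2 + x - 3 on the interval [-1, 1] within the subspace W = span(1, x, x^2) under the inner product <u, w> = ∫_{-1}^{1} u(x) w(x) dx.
g(x) = -15*x^2/7 + 8*x/5 - 108/35

The best approximation g ∈ W is the orthogonal projection of f onto W. Writing g = a_0 + a_1 x + a_2 x^2, the coefficients solve the normal equations G · a = b where
  G_{ij} = <φ_i, φ_j> and b_i = <f, φ_i>, with φ_0 = 1, φ_1 = x, φ_2 = x^2.
G =
  [2, 0, 2/3]
  [0, 2/3, 0]
  [2/3, 0, 2/5],
b = (-38/5, 16/15, -102/35).
Solving gives a_0 = -108/35, a_1 = 8/5, a_2 = -15/7, so
  g(x) = -15*x^2/7 + 8*x/5 - 108/35.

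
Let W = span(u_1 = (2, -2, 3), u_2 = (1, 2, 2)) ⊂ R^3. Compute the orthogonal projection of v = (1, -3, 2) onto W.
proj_W(v) = (187/137, -406/137, 244/137)

Set up U = [u_1 | ... | u_2] ∈ R^(3×2). The projector onto W = col(U) is P = U (U^T U)^(-1) U^T.
Compute U^T U =
  [17, 4]
  [4, 9],
and U^T v = (14, -1).
Solve U^T U · c = U^T v for the coefficients: c = (130/137, -73/137). The projection is proj_W(v) = U c.
Check: (v - proj_W(v)) · u_1 = 0  (should be 0).
Check: (v - proj_W(v)) · u_2 = 0  (should be 0).
Result: proj_W(v) = (187/137, -406/137, 244/137).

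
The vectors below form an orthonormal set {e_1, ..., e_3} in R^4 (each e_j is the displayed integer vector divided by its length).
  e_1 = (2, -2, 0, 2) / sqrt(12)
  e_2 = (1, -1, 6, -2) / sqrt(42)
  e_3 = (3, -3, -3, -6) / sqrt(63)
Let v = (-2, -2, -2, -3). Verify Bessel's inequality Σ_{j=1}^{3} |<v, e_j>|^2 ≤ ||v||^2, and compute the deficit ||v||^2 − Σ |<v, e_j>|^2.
Σ |<v, e_j>|^2 = 13; ||v||^2 = 21; deficit = 8

Write each e_j = u_j / sqrt(<u_j, u_j>) where u_j is the displayed integer vector. Then <v, e_j> = <v, u_j> / sqrt(<u_j, u_j>), so |<v, e_j>|^2 = <v, u_j>^2 / <u_j, u_j>.
Coefficients: <v, e_1> = -6/sqrt(12), <v, e_2> = -6/sqrt(42), <v, e_3> = 24/sqrt(63).
Square and sum: Σ |<v, e_j>|^2 = 13.
Compute ||v||^2 = v·v = 21.
Deficit = 21 − 13 = 8 ≥ 0, confirming Bessel's inequality. (The deficit equals ||v − Σ <v,e_j> e_j||^2, the squared distance from v to span{e_j}.)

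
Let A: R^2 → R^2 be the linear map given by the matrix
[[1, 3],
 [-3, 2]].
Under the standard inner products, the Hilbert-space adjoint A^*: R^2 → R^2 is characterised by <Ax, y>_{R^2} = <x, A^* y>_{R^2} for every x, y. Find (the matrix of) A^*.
A^* = A^T =
[[1, -3],
 [3, 2]]

For real matrices with standard dot products, the defining identity <Ax, y> = <x, A^* y> gives (Ax)^T y = x^T (A^*) y, i.e. x^T A^T y = x^T (A^*) y. Since this holds for all x, y, we must have A^* = A^T. Therefore
A^* =
[[1, -3],
 [3, 2]].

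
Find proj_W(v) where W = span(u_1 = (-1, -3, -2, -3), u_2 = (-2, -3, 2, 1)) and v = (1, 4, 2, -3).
proj_W(v) = (313/199, 1077/398, -175/199, 9/398)

Set up U = [u_1 | ... | u_2] ∈ R^(4×2). The projector onto W = col(U) is P = U (U^T U)^(-1) U^T.
Compute U^T U =
  [23, 4]
  [4, 18],
and U^T v = (-8, -13).
Solve U^T U · c = U^T v for the coefficients: c = (-46/199, -267/398). The projection is proj_W(v) = U c.
Check: (v - proj_W(v)) · u_1 = 0  (should be 0).
Check: (v - proj_W(v)) · u_2 = 0  (should be 0).
Result: proj_W(v) = (313/199, 1077/398, -175/199, 9/398).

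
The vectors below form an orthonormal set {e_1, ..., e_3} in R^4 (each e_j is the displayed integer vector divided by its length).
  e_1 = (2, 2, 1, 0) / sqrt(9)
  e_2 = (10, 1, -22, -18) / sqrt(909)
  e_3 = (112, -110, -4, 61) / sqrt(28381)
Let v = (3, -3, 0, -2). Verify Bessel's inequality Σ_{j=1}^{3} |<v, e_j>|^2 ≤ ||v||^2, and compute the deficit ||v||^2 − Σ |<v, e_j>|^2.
Σ |<v, e_j>|^2 = 4157/281; ||v||^2 = 22; deficit = 2025/281

Write each e_j = u_j / sqrt(<u_j, u_j>) where u_j is the displayed integer vector. Then <v, e_j> = <v, u_j> / sqrt(<u_j, u_j>), so |<v, e_j>|^2 = <v, u_j>^2 / <u_j, u_j>.
Coefficients: <v, e_1> = 0/sqrt(9), <v, e_2> = 63/sqrt(909), <v, e_3> = 544/sqrt(28381).
Square and sum: Σ |<v, e_j>|^2 = 4157/281.
Compute ||v||^2 = v·v = 22.
Deficit = 22 − 4157/281 = 2025/281 ≥ 0, confirming Bessel's inequality. (The deficit equals ||v − Σ <v,e_j> e_j||^2, the squared distance from v to span{e_j}.)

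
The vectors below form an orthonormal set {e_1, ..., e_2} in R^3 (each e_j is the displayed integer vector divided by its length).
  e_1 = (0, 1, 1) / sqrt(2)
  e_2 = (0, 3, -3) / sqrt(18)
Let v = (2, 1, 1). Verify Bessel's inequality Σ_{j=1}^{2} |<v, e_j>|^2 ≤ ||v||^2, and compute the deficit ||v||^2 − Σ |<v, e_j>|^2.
Σ |<v, e_j>|^2 = 2; ||v||^2 = 6; deficit = 4

Write each e_j = u_j / sqrt(<u_j, u_j>) where u_j is the displayed integer vector. Then <v, e_j> = <v, u_j> / sqrt(<u_j, u_j>), so |<v, e_j>|^2 = <v, u_j>^2 / <u_j, u_j>.
Coefficients: <v, e_1> = 2/sqrt(2), <v, e_2> = 0/sqrt(18).
Square and sum: Σ |<v, e_j>|^2 = 2.
Compute ||v||^2 = v·v = 6.
Deficit = 6 − 2 = 4 ≥ 0, confirming Bessel's inequality. (The deficit equals ||v − Σ <v,e_j> e_j||^2, the squared distance from v to span{e_j}.)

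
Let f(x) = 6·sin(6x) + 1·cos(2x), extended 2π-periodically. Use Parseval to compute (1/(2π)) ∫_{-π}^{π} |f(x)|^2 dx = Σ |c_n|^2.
Σ |c_n|^2 = 37/2

Expand |f|^2 and use orthogonality of {sin(nx), cos(mx)} on [-π, π]:
  ∫_{-π}^{π} sin(nx)^2 dx = π, ∫ cos(mx)^2 dx = π, and cross terms integrate to 0.
So ∫_{-π}^{π} f(x)^2 dx = 6^2 · π + 1^2 · π = (36 + 1)π.
Divide by 2π: (36 + 1)/2 = 37/2.
By Parseval, this equals Σ |c_n|^2.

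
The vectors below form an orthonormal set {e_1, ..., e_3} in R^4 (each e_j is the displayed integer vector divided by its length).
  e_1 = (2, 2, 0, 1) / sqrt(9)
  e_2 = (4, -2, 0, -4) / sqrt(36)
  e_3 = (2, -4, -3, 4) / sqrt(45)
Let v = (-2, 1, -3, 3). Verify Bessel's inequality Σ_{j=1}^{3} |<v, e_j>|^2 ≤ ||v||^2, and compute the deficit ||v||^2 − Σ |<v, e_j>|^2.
Σ |<v, e_j>|^2 = 779/45; ||v||^2 = 23; deficit = 256/45

Write each e_j = u_j / sqrt(<u_j, u_j>) where u_j is the displayed integer vector. Then <v, e_j> = <v, u_j> / sqrt(<u_j, u_j>), so |<v, e_j>|^2 = <v, u_j>^2 / <u_j, u_j>.
Coefficients: <v, e_1> = 1/sqrt(9), <v, e_2> = -22/sqrt(36), <v, e_3> = 13/sqrt(45).
Square and sum: Σ |<v, e_j>|^2 = 779/45.
Compute ||v||^2 = v·v = 23.
Deficit = 23 − 779/45 = 256/45 ≥ 0, confirming Bessel's inequality. (The deficit equals ||v − Σ <v,e_j> e_j||^2, the squared distance from v to span{e_j}.)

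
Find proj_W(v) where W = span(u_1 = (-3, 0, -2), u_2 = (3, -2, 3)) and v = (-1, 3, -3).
proj_W(v) = (-81/61, 198/61, -153/61)

Set up U = [u_1 | ... | u_2] ∈ R^(3×2). The projector onto W = col(U) is P = U (U^T U)^(-1) U^T.
Compute U^T U =
  [13, -15]
  [-15, 22],
and U^T v = (9, -18).
Solve U^T U · c = U^T v for the coefficients: c = (-72/61, -99/61). The projection is proj_W(v) = U c.
Check: (v - proj_W(v)) · u_1 = 0  (should be 0).
Check: (v - proj_W(v)) · u_2 = 0  (should be 0).
Result: proj_W(v) = (-81/61, 198/61, -153/61).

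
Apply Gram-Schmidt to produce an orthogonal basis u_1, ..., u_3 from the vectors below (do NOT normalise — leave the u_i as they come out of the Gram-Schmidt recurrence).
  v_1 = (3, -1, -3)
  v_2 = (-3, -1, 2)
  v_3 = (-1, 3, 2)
Orthogonal basis:
  u_1 = (3, -1, -3)
  u_2 = (-15/19, -33/19, -4/19)
  u_3 = (-1/7, 3/35, -6/35)

Apply the Gram-Schmidt recurrence
  u_1 = v_1
  u_i = v_i − Σ_{j<i} ((v_i · u_j) / (u_j · u_j)) · u_j.

Step by step this gives:
  u_1 = (3, -1, -3)
  u_2 = (-15/19, -33/19, -4/19)
  u_3 = (-1/7, 3/35, -6/35)

Orthogonality check:
  u_2 · u_1 = 0 (should be 0)
  u_3 · u_1 = 0 (should be 0)
  u_3 · u_2 = 0 (should be 0)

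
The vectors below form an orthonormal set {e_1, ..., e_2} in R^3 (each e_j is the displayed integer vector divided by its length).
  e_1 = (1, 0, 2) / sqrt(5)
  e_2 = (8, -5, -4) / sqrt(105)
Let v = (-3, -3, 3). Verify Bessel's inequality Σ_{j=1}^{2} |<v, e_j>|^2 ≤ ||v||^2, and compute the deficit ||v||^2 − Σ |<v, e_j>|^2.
Σ |<v, e_j>|^2 = 6; ||v||^2 = 27; deficit = 21

Write each e_j = u_j / sqrt(<u_j, u_j>) where u_j is the displayed integer vector. Then <v, e_j> = <v, u_j> / sqrt(<u_j, u_j>), so |<v, e_j>|^2 = <v, u_j>^2 / <u_j, u_j>.
Coefficients: <v, e_1> = 3/sqrt(5), <v, e_2> = -21/sqrt(105).
Square and sum: Σ |<v, e_j>|^2 = 6.
Compute ||v||^2 = v·v = 27.
Deficit = 27 − 6 = 21 ≥ 0, confirming Bessel's inequality. (The deficit equals ||v − Σ <v,e_j> e_j||^2, the squared distance from v to span{e_j}.)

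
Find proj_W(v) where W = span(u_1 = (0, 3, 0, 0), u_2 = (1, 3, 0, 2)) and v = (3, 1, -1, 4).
proj_W(v) = (11/5, 1, 0, 22/5)

Set up U = [u_1 | ... | u_2] ∈ R^(4×2). The projector onto W = col(U) is P = U (U^T U)^(-1) U^T.
Compute U^T U =
  [9, 9]
  [9, 14],
and U^T v = (3, 14).
Solve U^T U · c = U^T v for the coefficients: c = (-28/15, 11/5). The projection is proj_W(v) = U c.
Check: (v - proj_W(v)) · u_1 = 0  (should be 0).
Check: (v - proj_W(v)) · u_2 = 0  (should be 0).
Result: proj_W(v) = (11/5, 1, 0, 22/5).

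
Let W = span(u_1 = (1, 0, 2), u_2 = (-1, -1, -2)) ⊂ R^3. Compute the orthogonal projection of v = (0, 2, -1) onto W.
proj_W(v) = (-2/5, 2, -4/5)

Set up U = [u_1 | ... | u_2] ∈ R^(3×2). The projector onto W = col(U) is P = U (U^T U)^(-1) U^T.
Compute U^T U =
  [5, -5]
  [-5, 6],
and U^T v = (-2, 0).
Solve U^T U · c = U^T v for the coefficients: c = (-12/5, -2). The projection is proj_W(v) = U c.
Check: (v - proj_W(v)) · u_1 = 0  (should be 0).
Check: (v - proj_W(v)) · u_2 = 0  (should be 0).
Result: proj_W(v) = (-2/5, 2, -4/5).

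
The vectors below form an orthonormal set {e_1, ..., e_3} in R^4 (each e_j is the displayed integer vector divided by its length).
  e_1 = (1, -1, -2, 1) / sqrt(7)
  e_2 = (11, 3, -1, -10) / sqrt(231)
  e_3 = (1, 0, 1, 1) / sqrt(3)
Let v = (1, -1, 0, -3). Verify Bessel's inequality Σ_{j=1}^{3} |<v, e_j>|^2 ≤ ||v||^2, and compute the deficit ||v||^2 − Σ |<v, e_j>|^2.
Σ |<v, e_j>|^2 = 85/11; ||v||^2 = 11; deficit = 36/11

Write each e_j = u_j / sqrt(<u_j, u_j>) where u_j is the displayed integer vector. Then <v, e_j> = <v, u_j> / sqrt(<u_j, u_j>), so |<v, e_j>|^2 = <v, u_j>^2 / <u_j, u_j>.
Coefficients: <v, e_1> = -1/sqrt(7), <v, e_2> = 38/sqrt(231), <v, e_3> = -2/sqrt(3).
Square and sum: Σ |<v, e_j>|^2 = 85/11.
Compute ||v||^2 = v·v = 11.
Deficit = 11 − 85/11 = 36/11 ≥ 0, confirming Bessel's inequality. (The deficit equals ||v − Σ <v,e_j> e_j||^2, the squared distance from v to span{e_j}.)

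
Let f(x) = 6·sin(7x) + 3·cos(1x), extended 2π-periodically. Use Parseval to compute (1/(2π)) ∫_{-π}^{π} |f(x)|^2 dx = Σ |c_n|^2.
Σ |c_n|^2 = 45/2

Expand |f|^2 and use orthogonality of {sin(nx), cos(mx)} on [-π, π]:
  ∫_{-π}^{π} sin(nx)^2 dx = π, ∫ cos(mx)^2 dx = π, and cross terms integrate to 0.
So ∫_{-π}^{π} f(x)^2 dx = 6^2 · π + 3^2 · π = (36 + 9)π.
Divide by 2π: (36 + 9)/2 = 45/2.
By Parseval, this equals Σ |c_n|^2.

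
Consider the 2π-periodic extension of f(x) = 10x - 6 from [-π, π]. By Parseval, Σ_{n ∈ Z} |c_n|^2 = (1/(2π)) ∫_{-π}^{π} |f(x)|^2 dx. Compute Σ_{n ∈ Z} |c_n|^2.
Σ |c_n|^2 = 100π^2/3 + 36

Expand and integrate term by term over [-π, π]:
  ∫ (10x)^2 dx = 100·(2π^3/3); ∫ 2·10·(-6)·x dx = 0 (odd integrand); ∫ (-6)^2 dx = 36·2π.
So (1/(2π)) ∫_{-π}^{π} (10x - 6)^2 dx = 100π^2/3 + 36 = 100π^2/3 + 36.
Parseval ⇒ Σ |c_n|^2 = 100π^2/3 + 36.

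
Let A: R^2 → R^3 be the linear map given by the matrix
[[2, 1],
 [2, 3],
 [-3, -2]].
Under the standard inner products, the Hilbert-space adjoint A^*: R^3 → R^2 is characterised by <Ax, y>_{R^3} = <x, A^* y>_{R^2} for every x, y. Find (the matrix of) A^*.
A^* = A^T =
[[2, 2, -3],
 [1, 3, -2]]

For real matrices with standard dot products, the defining identity <Ax, y> = <x, A^* y> gives (Ax)^T y = x^T (A^*) y, i.e. x^T A^T y = x^T (A^*) y. Since this holds for all x, y, we must have A^* = A^T. Therefore
A^* =
[[2, 2, -3],
 [1, 3, -2]].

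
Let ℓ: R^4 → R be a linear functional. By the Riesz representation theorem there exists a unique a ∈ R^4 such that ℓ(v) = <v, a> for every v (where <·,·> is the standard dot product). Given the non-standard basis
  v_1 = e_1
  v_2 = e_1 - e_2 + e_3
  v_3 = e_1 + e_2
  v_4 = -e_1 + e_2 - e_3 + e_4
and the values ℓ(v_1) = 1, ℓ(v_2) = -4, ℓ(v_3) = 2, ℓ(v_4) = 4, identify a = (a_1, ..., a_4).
a = (1, 1, -4, 0)

Write a = (a_1, ..., a_4) in the standard basis. For each basis vector v_i, ℓ(v_i) = <v_i, a> is a linear equation in the a_j's. Collect the n equations into a matrix system V a = ℓ, where row i of V is v_i (expressed in the standard basis). Since V is invertible (lower-triangular with 1s on the diagonal, up to permutation), solve by back-substitution:
  V =
[[1, 0, 0, 0],
 [1, -1, 1, 0],
 [1, 1, 0, 0],
 [-1, 1, -1, 1]]
  V a = (1, -4, 2, 4)
Solving gives a = (1, 1, -4, 0).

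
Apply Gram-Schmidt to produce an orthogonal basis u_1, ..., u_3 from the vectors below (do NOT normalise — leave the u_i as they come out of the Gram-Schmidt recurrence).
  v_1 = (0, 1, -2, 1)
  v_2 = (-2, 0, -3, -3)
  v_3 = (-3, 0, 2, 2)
Orthogonal basis:
  u_1 = (0, 1, -2, 1)
  u_2 = (-2, -1/2, -2, -7/2)
  u_3 = (-143/41, 26/123, 104/123, 182/123)

Apply the Gram-Schmidt recurrence
  u_1 = v_1
  u_i = v_i − Σ_{j<i} ((v_i · u_j) / (u_j · u_j)) · u_j.

Step by step this gives:
  u_1 = (0, 1, -2, 1)
  u_2 = (-2, -1/2, -2, -7/2)
  u_3 = (-143/41, 26/123, 104/123, 182/123)

Orthogonality check:
  u_2 · u_1 = 0 (should be 0)
  u_3 · u_1 = 0 (should be 0)
  u_3 · u_2 = 0 (should be 0)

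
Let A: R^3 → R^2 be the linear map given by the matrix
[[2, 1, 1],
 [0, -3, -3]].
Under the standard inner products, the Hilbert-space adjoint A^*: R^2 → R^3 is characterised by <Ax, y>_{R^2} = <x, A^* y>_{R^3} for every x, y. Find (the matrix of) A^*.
A^* = A^T =
[[2, 0],
 [1, -3],
 [1, -3]]

For real matrices with standard dot products, the defining identity <Ax, y> = <x, A^* y> gives (Ax)^T y = x^T (A^*) y, i.e. x^T A^T y = x^T (A^*) y. Since this holds for all x, y, we must have A^* = A^T. Therefore
A^* =
[[2, 0],
 [1, -3],
 [1, -3]].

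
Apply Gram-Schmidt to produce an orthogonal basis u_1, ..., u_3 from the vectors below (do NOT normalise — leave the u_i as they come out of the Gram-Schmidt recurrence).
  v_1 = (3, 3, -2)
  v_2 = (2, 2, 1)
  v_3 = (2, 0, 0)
Orthogonal basis:
  u_1 = (3, 3, -2)
  u_2 = (7/11, 7/11, 21/11)
  u_3 = (1, -1, 0)

Apply the Gram-Schmidt recurrence
  u_1 = v_1
  u_i = v_i − Σ_{j<i} ((v_i · u_j) / (u_j · u_j)) · u_j.

Step by step this gives:
  u_1 = (3, 3, -2)
  u_2 = (7/11, 7/11, 21/11)
  u_3 = (1, -1, 0)

Orthogonality check:
  u_2 · u_1 = 0 (should be 0)
  u_3 · u_1 = 0 (should be 0)
  u_3 · u_2 = 0 (should be 0)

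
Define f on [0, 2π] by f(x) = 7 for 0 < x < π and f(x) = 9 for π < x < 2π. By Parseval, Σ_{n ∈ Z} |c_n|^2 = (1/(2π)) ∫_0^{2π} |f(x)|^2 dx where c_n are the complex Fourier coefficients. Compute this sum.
Σ |c_n|^2 = 65

Parseval equates the L^2 energy of f (normalised by 1/(2π)) with the ℓ^2 sum of its Fourier coefficients: (1/(2π)) ∫_0^{2π} |f|^2 = Σ |c_n|^2.
Compute the left side: (1/(2π)) [∫_0^π 7^2 dx + ∫_π^{2π} 9^2 dx] = (1/(2π)) · (49π + 81π) = (49 + 81)/2 = 65.
So Σ_{n ∈ Z} |c_n|^2 = 65.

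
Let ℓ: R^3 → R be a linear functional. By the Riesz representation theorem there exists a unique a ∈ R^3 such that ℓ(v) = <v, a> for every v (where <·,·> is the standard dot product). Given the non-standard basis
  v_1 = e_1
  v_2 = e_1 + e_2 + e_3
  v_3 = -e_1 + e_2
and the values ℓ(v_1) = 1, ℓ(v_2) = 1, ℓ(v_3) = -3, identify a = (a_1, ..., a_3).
a = (1, -2, 2)

Write a = (a_1, ..., a_3) in the standard basis. For each basis vector v_i, ℓ(v_i) = <v_i, a> is a linear equation in the a_j's. Collect the n equations into a matrix system V a = ℓ, where row i of V is v_i (expressed in the standard basis). Since V is invertible (lower-triangular with 1s on the diagonal, up to permutation), solve by back-substitution:
  V =
[[1, 0, 0],
 [1, 1, 1],
 [-1, 1, 0]]
  V a = (1, 1, -3)
Solving gives a = (1, -2, 2).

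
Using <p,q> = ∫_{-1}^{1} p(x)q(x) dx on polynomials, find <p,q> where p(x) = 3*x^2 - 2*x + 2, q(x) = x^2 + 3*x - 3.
<p,q> = -292/15

Expand the product: p(x)·q(x) = 3*x^4 + 7*x^3 - 13*x^2 + 12*x - 6.
∫_{-1}^{1} of each monomial x^k gives [2/(k+1) if k even, 0 if k odd]. Integrating term-by-term (or equivalently evaluating the antiderivative F(x) = 3*x^5/5 + 7*x^4/4 - 13*x^3/3 + 6*x^2 - 6*x at the endpoints):
  F(1) − F(−1) = -119/60 − (1049/60) = -292/15.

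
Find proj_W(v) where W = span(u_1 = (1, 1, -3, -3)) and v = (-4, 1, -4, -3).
proj_W(v) = (9/10, 9/10, -27/10, -27/10)

Set up U = [u_1 | ... | u_1] ∈ R^(4×1). The projector onto W = col(U) is P = U (U^T U)^(-1) U^T.
Compute U^T U =
  [20],
and U^T v = (18).
Solve U^T U · c = U^T v for the coefficients: c = (9/10). The projection is proj_W(v) = U c.
Check: (v - proj_W(v)) · u_1 = 0  (should be 0).
Result: proj_W(v) = (9/10, 9/10, -27/10, -27/10).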